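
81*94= 7614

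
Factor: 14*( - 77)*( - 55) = 2^1*5^1*7^2*11^2  =  59290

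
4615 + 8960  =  13575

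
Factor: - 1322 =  - 2^1 * 661^1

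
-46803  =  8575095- 8621898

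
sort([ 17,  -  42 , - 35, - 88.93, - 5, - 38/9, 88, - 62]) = [-88.93, - 62, - 42 , - 35, - 5, - 38/9,  17,  88] 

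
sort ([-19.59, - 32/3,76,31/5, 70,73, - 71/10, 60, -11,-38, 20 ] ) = [-38,-19.59, -11,-32/3,-71/10, 31/5,20 , 60,70, 73, 76 ] 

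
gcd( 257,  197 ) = 1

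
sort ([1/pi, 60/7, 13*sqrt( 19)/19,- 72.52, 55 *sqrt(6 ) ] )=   [ - 72.52, 1/pi, 13 * sqrt( 19) /19, 60/7, 55 * sqrt (6)] 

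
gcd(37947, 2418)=39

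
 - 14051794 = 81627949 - 95679743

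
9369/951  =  3123/317 = 9.85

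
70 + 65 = 135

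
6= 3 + 3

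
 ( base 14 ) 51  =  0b1000111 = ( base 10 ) 71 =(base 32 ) 27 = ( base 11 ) 65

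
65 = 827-762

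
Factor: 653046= 2^1* 3^1 * 31^1* 3511^1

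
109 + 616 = 725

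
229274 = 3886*59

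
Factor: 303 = 3^1*101^1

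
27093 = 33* 821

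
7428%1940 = 1608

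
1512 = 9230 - 7718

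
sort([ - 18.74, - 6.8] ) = [ - 18.74, - 6.8]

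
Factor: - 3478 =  - 2^1*37^1*47^1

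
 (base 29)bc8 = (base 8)22607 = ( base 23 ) i3g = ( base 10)9607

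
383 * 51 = 19533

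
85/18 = 85/18=4.72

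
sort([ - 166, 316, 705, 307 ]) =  [ - 166,307, 316,705]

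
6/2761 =6/2761= 0.00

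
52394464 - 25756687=26637777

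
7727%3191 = 1345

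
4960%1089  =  604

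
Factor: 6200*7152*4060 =2^9*3^1*5^3*7^1*29^1*31^1*149^1= 180030144000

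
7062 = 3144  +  3918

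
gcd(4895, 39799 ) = 1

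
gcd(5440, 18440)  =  40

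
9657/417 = 3219/139 = 23.16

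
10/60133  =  10/60133  =  0.00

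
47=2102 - 2055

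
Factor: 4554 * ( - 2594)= -2^2*3^2*11^1*23^1*1297^1  =  -11813076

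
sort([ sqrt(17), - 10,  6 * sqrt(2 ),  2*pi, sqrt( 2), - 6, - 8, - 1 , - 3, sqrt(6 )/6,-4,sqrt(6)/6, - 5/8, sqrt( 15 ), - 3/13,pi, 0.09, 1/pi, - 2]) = [ - 10 , - 8,  -  6,  -  4, - 3, - 2, - 1, - 5/8, - 3/13, 0.09 , 1/pi,sqrt (6)/6,sqrt( 6)/6, sqrt( 2),pi,sqrt (15 ), sqrt( 17), 2*pi,6*sqrt(2 )]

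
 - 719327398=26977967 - 746305365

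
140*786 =110040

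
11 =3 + 8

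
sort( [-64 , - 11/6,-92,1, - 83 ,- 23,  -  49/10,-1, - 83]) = [  -  92, -83, - 83, - 64,-23, - 49/10,-11/6, - 1,1]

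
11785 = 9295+2490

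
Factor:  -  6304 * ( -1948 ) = 2^7 * 197^1*487^1 = 12280192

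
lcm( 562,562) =562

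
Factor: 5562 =2^1 * 3^3*103^1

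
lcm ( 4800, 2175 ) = 139200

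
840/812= 30/29 = 1.03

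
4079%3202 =877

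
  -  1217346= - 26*46821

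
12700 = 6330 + 6370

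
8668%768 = 220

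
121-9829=- 9708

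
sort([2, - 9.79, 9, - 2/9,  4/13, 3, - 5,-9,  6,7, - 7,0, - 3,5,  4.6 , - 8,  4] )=[ - 9.79, - 9 , - 8,- 7, - 5, - 3, - 2/9, 0, 4/13,2, 3,  4,4.6,5, 6 , 7, 9] 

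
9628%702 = 502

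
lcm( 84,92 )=1932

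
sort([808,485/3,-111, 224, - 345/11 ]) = [-111, - 345/11 , 485/3, 224, 808] 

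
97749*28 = 2736972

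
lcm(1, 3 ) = 3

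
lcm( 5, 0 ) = 0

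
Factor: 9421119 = 3^2 *1046791^1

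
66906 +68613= 135519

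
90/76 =45/38 = 1.18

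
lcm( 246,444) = 18204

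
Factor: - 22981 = -7^3*67^1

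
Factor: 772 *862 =2^3*193^1 * 431^1 = 665464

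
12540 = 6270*2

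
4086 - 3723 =363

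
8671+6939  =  15610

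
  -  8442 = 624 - 9066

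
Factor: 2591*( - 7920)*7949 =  - 163119203280  =  - 2^4*3^2*5^1*11^1*2591^1 * 7949^1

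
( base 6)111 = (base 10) 43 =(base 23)1k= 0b101011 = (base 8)53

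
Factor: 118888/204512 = 193/332 = 2^( - 2)*83^( - 1 )*193^1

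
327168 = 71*4608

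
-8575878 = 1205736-9781614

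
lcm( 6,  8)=24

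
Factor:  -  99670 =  - 2^1*5^1*9967^1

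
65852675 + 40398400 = 106251075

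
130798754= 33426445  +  97372309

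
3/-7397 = -1 + 7394/7397  =  - 0.00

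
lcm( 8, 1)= 8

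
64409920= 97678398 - 33268478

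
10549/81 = 130 + 19/81 = 130.23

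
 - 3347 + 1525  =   -1822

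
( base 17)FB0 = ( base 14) 1910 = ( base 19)ca0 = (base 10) 4522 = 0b1000110101010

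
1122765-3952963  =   - 2830198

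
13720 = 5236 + 8484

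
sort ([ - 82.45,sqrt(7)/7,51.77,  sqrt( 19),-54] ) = [ - 82.45, - 54, sqrt(7)/7, sqrt( 19), 51.77] 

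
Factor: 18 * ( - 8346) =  - 150228 = - 2^2*3^3*13^1*107^1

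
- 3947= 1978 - 5925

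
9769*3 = 29307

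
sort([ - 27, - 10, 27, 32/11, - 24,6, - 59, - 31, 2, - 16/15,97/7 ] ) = [ - 59, - 31, - 27, - 24, - 10, - 16/15, 2, 32/11,6, 97/7,  27]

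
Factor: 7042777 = 7^1*17^1*59183^1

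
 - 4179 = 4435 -8614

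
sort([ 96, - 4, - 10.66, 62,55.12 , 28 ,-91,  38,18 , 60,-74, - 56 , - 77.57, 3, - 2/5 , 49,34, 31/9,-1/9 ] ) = [ - 91 ,- 77.57,  -  74, - 56, - 10.66, - 4, - 2/5 , - 1/9, 3 , 31/9,18,28 , 34,38 , 49 , 55.12,60,62,  96 ] 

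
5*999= 4995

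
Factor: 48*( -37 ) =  - 1776 = - 2^4*3^1*37^1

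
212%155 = 57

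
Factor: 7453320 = 2^3*3^1 * 5^1 * 7^1*19^1*467^1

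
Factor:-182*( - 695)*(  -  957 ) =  - 121050930 =- 2^1*3^1*5^1*7^1*11^1*13^1*29^1 *139^1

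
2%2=0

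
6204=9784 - 3580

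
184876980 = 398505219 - 213628239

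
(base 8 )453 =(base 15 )14E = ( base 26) bd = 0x12B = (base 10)299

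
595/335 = 1 + 52/67 = 1.78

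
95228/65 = 1465+3/65 =1465.05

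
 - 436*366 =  - 159576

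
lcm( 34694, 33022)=2740826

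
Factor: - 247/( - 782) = 2^( - 1 )*13^1*17^(  -  1)*19^1*23^( - 1 ) 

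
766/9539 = 766/9539 = 0.08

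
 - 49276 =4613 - 53889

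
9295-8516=779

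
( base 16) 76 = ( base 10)118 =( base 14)86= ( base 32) 3M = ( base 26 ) 4E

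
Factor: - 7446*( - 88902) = 2^2*3^3*11^1 * 17^1 * 73^1*449^1  =  661964292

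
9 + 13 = 22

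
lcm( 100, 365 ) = 7300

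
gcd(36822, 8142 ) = 6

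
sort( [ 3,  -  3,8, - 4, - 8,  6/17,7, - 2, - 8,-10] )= [ - 10, - 8,  -  8,  -  4, - 3,- 2, 6/17 , 3, 7, 8 ]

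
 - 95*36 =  - 3420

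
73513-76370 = -2857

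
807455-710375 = 97080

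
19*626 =11894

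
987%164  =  3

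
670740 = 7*95820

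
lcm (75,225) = 225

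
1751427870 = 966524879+784902991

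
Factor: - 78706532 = -2^2*17^1*1157449^1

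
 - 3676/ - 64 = 57 + 7/16=57.44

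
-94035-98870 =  - 192905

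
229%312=229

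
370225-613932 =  - 243707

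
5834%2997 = 2837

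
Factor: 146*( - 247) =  - 36062 = - 2^1*13^1 * 19^1*73^1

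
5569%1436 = 1261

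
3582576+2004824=5587400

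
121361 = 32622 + 88739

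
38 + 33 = 71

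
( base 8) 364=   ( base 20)C4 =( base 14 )136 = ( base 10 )244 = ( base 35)6Y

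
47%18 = 11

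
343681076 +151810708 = 495491784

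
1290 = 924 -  - 366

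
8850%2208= 18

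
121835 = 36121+85714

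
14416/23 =626 + 18/23  =  626.78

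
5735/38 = 5735/38 = 150.92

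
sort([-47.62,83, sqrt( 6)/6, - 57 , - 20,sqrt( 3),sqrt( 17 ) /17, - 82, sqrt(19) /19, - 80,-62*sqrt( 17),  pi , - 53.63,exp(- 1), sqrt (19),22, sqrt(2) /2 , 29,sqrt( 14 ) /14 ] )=[ - 62*sqrt(17 ), - 82, - 80, - 57, - 53.63, - 47.62 ,- 20, sqrt(19 )/19,  sqrt(17)/17,sqrt(14) /14,exp( - 1) , sqrt( 6) /6,sqrt( 2 )/2, sqrt(3),pi,sqrt( 19 ), 22,29,  83 ]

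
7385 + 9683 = 17068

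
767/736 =1  +  31/736 = 1.04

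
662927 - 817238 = - 154311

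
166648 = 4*41662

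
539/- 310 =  - 2 + 81/310=- 1.74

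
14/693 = 2/99=0.02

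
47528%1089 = 701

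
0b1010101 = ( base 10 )85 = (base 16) 55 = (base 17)50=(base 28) 31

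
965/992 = 965/992 =0.97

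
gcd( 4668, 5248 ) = 4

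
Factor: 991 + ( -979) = 2^2*3^1 = 12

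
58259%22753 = 12753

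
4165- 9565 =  - 5400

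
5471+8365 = 13836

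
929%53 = 28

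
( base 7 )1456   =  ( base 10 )580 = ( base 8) 1104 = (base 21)16D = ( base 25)n5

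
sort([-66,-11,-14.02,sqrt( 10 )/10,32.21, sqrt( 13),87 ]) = [ -66, - 14.02, - 11,sqrt(10 ) /10,sqrt( 13),  32.21,87]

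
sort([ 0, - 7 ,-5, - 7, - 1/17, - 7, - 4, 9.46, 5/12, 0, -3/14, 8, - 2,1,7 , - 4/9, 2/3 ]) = [ - 7, - 7,-7, - 5,  -  4, - 2,-4/9, - 3/14, - 1/17, 0, 0,5/12, 2/3, 1, 7, 8, 9.46 ]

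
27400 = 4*6850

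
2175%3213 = 2175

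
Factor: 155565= 3^2*5^1 * 3457^1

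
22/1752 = 11/876 = 0.01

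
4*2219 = 8876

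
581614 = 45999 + 535615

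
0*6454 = 0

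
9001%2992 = 25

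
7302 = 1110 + 6192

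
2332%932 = 468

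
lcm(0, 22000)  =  0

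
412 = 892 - 480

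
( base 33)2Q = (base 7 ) 161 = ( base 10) 92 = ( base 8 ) 134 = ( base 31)2U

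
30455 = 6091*5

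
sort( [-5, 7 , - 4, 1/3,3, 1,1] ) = [ - 5, - 4, 1/3,1, 1,3, 7]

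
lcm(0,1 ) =0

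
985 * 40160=39557600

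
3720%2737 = 983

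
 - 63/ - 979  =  63/979  =  0.06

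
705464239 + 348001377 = 1053465616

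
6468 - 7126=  - 658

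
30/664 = 15/332=0.05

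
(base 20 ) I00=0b1110000100000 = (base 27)9NI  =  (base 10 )7200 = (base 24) cc0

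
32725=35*935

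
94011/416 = 94011/416=225.99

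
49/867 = 49/867 = 0.06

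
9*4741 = 42669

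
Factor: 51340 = 2^2*5^1 * 17^1 *151^1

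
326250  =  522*625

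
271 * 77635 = 21039085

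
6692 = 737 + 5955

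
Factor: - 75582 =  - 2^1*3^2*13^1*17^1 * 19^1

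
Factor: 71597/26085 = 3^( - 1 )*5^(- 1)*37^ (- 1 )*47^( - 1)*71597^1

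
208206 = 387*538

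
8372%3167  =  2038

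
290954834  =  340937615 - 49982781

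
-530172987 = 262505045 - 792678032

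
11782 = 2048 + 9734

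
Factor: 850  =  2^1 * 5^2*17^1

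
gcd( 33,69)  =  3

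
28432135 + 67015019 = 95447154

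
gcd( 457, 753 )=1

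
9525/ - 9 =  -3175/3=- 1058.33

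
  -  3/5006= - 1 + 5003/5006= -  0.00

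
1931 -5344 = -3413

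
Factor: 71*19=19^1*71^1 = 1349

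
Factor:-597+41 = -556  =  -2^2*139^1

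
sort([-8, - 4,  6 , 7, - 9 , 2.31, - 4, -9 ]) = [-9, - 9, - 8, - 4, -4,2.31,6,7 ]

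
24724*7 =173068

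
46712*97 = 4531064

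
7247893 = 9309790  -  2061897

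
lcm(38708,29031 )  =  116124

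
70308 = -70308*( - 1 )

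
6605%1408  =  973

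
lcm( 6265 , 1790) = 12530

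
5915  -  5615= 300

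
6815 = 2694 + 4121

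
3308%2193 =1115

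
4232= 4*1058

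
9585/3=3195 = 3195.00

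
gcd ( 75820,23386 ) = 2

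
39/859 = 39/859 = 0.05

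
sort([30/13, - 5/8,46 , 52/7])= [ - 5/8, 30/13,52/7, 46]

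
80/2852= 20/713 =0.03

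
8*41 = 328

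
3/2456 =3/2456 = 0.00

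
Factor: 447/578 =2^(  -  1 )*3^1*17^( - 2)*149^1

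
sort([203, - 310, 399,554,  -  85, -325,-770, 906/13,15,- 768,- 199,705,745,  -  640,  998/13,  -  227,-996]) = [ - 996,-770,  -  768,  -  640, - 325, - 310,  -  227, - 199, - 85, 15,906/13,998/13,203, 399 , 554, 705, 745]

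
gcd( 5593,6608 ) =7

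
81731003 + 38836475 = 120567478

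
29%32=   29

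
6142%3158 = 2984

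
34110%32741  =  1369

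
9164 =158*58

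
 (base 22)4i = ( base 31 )3d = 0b1101010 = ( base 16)6A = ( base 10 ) 106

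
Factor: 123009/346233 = 313/881= 313^1 *881^( - 1)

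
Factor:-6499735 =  - 5^1*11^1*59^1  *  2003^1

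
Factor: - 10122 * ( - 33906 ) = 343196532=   2^2*3^2*7^1*241^1 * 5651^1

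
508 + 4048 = 4556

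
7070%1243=855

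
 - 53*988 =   -  52364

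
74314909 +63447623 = 137762532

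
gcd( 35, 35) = 35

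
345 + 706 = 1051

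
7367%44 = 19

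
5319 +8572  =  13891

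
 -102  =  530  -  632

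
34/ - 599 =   -  1 + 565/599 = - 0.06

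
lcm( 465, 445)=41385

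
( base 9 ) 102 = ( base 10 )83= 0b1010011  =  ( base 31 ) 2l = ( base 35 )2d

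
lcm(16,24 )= 48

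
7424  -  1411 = 6013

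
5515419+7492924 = 13008343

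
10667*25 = 266675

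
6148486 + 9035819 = 15184305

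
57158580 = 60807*940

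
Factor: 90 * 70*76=2^4*3^2*5^2 *7^1*19^1=478800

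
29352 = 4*7338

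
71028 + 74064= 145092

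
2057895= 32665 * 63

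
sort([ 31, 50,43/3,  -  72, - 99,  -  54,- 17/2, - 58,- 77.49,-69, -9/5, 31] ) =[-99, - 77.49, - 72, - 69, - 58,  -  54, - 17/2, - 9/5,43/3,31, 31, 50 ] 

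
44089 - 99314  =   - 55225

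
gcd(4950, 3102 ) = 66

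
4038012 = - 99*(  -  40788)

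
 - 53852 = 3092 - 56944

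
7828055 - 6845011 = 983044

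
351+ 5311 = 5662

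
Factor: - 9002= - 2^1  *7^1*643^1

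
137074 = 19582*7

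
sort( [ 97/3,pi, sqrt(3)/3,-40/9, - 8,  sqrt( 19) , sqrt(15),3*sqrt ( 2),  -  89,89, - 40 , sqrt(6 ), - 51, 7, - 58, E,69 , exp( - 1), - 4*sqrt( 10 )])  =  [ - 89,-58, - 51,-40, - 4*sqrt (10), - 8, - 40/9,exp( - 1),sqrt(3)/3,sqrt( 6), E,pi,sqrt( 15 ),3*sqrt(2) , sqrt( 19),7, 97/3,69,89]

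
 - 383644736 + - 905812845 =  - 1289457581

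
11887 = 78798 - 66911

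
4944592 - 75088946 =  - 70144354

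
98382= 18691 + 79691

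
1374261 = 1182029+192232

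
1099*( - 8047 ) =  - 8843653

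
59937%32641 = 27296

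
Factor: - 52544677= -53^1*991409^1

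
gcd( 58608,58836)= 12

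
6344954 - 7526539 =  - 1181585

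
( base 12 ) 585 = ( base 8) 1465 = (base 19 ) 254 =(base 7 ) 2252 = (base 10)821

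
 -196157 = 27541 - 223698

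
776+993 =1769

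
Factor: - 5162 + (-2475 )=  - 7637 = - 7^1 * 1091^1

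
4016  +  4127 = 8143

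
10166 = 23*442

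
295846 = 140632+155214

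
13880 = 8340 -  - 5540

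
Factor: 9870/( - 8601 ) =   -  2^1*5^1*7^1*61^( - 1)=- 70/61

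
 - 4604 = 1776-6380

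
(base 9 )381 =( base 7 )631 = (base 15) 161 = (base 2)100111100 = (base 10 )316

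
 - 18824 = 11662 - 30486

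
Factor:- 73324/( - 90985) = 2^2*5^ ( - 1)*23^1*31^( - 1)*587^( - 1) *797^1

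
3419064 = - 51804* (-66 ) 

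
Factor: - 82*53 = - 4346  =  -2^1*41^1 * 53^1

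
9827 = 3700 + 6127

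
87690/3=29230 = 29230.00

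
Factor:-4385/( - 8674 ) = 2^( - 1)*5^1*877^1 * 4337^(- 1)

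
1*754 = 754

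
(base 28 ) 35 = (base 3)10022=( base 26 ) 3b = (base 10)89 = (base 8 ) 131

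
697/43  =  16+9/43 = 16.21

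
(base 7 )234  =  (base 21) 5I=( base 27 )4F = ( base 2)1111011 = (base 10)123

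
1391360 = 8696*160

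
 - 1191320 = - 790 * 1508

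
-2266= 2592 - 4858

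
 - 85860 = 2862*( - 30 ) 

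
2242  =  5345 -3103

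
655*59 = 38645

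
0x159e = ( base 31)5ng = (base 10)5534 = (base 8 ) 12636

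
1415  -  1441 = - 26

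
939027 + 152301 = 1091328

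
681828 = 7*97404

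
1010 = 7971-6961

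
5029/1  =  5029 = 5029.00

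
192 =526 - 334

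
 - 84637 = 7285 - 91922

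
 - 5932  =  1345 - 7277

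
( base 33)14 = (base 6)101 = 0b100101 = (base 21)1G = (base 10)37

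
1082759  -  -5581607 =6664366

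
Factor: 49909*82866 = 4135759194=2^1 * 3^1*7^1 * 29^1*1721^1*1973^1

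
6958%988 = 42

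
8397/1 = 8397 = 8397.00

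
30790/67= 30790/67 = 459.55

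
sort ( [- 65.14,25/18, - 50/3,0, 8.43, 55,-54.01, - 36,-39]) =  [ - 65.14,  -  54.01, - 39, -36, - 50/3, 0, 25/18, 8.43,55] 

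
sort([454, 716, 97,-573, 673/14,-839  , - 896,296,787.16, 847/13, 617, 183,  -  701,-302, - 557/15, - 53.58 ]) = [-896,  -  839, - 701, - 573,-302, - 53.58,-557/15, 673/14, 847/13, 97, 183, 296, 454 , 617,  716, 787.16 ] 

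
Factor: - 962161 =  - 962161^1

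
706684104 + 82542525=789226629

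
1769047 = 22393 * 79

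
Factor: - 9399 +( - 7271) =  - 2^1*5^1*1667^1 = -  16670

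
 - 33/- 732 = 11/244 = 0.05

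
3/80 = 3/80  =  0.04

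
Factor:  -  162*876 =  - 141912 = - 2^3*3^5*73^1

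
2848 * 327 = 931296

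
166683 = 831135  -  664452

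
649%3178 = 649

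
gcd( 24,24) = 24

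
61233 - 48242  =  12991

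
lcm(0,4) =0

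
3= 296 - 293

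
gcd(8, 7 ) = 1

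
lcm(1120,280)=1120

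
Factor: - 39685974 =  - 2^1*3^1 * 1019^1*6491^1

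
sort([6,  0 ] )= [ 0, 6] 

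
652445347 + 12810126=665255473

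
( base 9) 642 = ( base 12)378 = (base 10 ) 524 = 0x20C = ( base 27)jb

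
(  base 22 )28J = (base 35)x8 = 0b10010001011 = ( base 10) 1163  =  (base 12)80b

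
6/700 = 3/350= 0.01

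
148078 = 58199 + 89879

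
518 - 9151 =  - 8633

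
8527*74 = 630998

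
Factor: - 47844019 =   -  47844019^1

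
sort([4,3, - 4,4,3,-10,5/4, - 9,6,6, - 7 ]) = [  -  10, - 9, - 7 ,-4,5/4,3,3, 4,  4, 6,6]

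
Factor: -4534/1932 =-2267/966 = - 2^( - 1 )*3^( -1 )*7^(- 1 )*23^ ( - 1)*2267^1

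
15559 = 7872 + 7687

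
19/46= 19/46 = 0.41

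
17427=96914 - 79487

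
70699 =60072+10627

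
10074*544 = 5480256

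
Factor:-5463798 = - 2^1* 3^1*79^1*11527^1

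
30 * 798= 23940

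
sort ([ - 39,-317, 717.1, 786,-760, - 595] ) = [ - 760, -595, - 317, - 39,717.1,786] 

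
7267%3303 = 661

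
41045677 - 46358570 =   -  5312893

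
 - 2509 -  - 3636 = 1127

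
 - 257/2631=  - 257/2631 =- 0.10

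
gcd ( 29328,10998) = 3666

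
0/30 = 0 = 0.00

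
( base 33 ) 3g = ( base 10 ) 115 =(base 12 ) 97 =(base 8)163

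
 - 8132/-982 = 4066/491 = 8.28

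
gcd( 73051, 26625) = 1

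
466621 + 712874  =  1179495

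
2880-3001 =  - 121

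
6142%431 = 108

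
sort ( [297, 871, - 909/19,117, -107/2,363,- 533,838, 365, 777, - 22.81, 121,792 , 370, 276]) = [ - 533, - 107/2, - 909/19 ,-22.81,117, 121,276,  297, 363, 365, 370, 777, 792, 838, 871]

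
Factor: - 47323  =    -  37^1*1279^1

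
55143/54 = 1021+ 1/6 = 1021.17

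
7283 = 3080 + 4203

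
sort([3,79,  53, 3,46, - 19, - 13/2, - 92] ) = [ - 92, - 19 ,-13/2, 3, 3,46,53,79]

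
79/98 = 79/98 = 0.81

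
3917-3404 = 513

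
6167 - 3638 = 2529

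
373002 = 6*62167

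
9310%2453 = 1951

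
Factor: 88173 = 3^2*97^1*101^1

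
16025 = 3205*5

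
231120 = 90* 2568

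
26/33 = 26/33 = 0.79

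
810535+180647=991182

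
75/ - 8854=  - 75/8854 = -0.01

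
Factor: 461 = 461^1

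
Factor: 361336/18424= 961/49  =  7^(-2)*31^2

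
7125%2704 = 1717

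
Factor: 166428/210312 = 201/254 = 2^ ( - 1)*3^1*67^1 * 127^ ( - 1 )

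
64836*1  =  64836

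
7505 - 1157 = 6348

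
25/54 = 25/54 = 0.46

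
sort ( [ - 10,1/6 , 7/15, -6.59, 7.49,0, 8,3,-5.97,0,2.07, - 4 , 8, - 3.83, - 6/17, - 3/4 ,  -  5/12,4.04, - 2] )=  [ - 10,- 6.59,-5.97, - 4,  -  3.83, - 2,-3/4, - 5/12,- 6/17, 0,  0, 1/6, 7/15,2.07, 3 , 4.04, 7.49, 8,8]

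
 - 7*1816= - 12712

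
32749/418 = 32749/418 =78.35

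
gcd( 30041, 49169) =1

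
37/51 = 37/51 = 0.73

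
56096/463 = 56096/463 = 121.16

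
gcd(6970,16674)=2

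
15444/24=1287/2=643.50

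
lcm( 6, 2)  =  6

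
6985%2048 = 841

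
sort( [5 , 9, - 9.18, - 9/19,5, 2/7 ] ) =[-9.18, - 9/19,2/7,5 , 5, 9]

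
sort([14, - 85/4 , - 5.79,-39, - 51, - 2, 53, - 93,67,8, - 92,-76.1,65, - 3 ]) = [ - 93,-92, - 76.1, - 51, - 39, - 85/4, - 5.79,  -  3, - 2,8,14, 53,65,67]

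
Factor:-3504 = -2^4*3^1*73^1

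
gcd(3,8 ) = 1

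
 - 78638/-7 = 11234/1 =11234.00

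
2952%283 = 122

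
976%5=1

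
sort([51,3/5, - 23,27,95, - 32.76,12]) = [ - 32.76 , - 23, 3/5,12, 27, 51, 95]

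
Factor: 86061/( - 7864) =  - 2^( - 3 )*3^1*983^ ( - 1)*28687^1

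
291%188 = 103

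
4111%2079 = 2032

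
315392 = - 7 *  ( - 45056 )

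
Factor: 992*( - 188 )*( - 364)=67884544 = 2^9*7^1*13^1*31^1 * 47^1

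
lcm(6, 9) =18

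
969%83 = 56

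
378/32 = 11 + 13/16 = 11.81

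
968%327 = 314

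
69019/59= 69019/59 = 1169.81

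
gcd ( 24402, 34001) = 1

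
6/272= 3/136 = 0.02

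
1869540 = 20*93477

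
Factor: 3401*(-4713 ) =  - 16028913 =- 3^1*19^1*179^1 *1571^1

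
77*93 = 7161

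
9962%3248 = 218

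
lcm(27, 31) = 837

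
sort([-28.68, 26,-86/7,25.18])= [-28.68, -86/7, 25.18,26]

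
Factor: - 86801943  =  -3^1*193^1*197^1*761^1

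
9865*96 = 947040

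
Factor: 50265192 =2^3*3^1*17^2*7247^1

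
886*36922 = 32712892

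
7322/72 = 3661/36 = 101.69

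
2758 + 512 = 3270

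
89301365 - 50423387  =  38877978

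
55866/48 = 9311/8=1163.88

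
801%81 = 72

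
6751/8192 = 6751/8192 = 0.82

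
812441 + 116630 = 929071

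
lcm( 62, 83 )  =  5146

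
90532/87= 90532/87 = 1040.60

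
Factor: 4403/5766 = 2^(  -  1 ) * 3^( - 1 )*7^1*17^1* 31^(- 2) * 37^1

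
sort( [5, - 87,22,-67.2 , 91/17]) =[ -87, - 67.2,5,91/17,22]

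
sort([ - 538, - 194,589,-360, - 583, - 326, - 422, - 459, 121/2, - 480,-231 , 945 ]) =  [- 583, - 538, - 480, - 459, - 422, - 360,  -  326, - 231 , - 194,121/2, 589, 945]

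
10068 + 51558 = 61626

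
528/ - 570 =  - 88/95 = -  0.93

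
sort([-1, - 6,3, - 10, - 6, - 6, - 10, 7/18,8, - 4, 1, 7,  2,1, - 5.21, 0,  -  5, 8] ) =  [ - 10, - 10, - 6, - 6, - 6, - 5.21, - 5, - 4,-1, 0,7/18, 1, 1,2, 3, 7 , 8, 8] 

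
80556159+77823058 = 158379217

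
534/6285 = 178/2095=0.08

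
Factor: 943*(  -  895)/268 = - 2^ ( - 2)*5^1*23^1*41^1*67^(  -  1)*179^1 = -843985/268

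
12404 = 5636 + 6768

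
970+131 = 1101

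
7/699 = 7/699= 0.01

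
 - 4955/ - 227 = 21 + 188/227 = 21.83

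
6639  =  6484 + 155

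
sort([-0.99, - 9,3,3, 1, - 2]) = [ - 9, - 2, - 0.99,1,3, 3 ]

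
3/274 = 3/274= 0.01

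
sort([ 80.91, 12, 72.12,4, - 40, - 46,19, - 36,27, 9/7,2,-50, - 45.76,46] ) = [ - 50, - 46,-45.76, - 40,-36,9/7,2, 4 , 12,19,  27,46, 72.12, 80.91] 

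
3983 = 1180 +2803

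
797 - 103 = 694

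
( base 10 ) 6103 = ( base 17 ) 1420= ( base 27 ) 8A1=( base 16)17d7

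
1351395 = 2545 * 531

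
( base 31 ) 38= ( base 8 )145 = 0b1100101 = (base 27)3k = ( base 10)101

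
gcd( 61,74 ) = 1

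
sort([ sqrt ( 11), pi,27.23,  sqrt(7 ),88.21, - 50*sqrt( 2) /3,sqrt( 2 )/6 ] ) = [-50 * sqrt( 2 )/3, sqrt( 2 )/6 , sqrt(7),pi , sqrt( 11), 27.23 , 88.21] 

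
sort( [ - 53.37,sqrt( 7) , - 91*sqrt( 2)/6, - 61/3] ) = [ - 53.37,  -  91*sqrt( 2)/6, - 61/3, sqrt( 7) ]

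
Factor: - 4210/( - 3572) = 2^ ( - 1 )*5^1*19^( - 1) * 47^(-1 ) * 421^1 =2105/1786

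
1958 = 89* 22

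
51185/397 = 51185/397 = 128.93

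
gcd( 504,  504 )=504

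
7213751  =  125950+7087801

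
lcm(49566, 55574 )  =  1833942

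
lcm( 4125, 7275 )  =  400125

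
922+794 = 1716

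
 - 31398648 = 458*( - 68556) 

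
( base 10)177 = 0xb1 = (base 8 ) 261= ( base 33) 5c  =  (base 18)9f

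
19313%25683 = 19313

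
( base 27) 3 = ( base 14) 3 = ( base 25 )3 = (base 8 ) 3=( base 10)3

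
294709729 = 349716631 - 55006902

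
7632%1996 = 1644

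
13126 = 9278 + 3848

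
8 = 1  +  7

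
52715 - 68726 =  - 16011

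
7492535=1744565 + 5747970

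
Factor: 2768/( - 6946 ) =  -1384/3473 = -2^3*23^(-1 )*151^( - 1 )*173^1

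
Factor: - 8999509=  - 23^1*391283^1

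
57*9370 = 534090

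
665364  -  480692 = 184672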